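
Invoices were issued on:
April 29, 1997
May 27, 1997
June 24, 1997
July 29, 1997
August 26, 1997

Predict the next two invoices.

September 30, 1997; October 28, 1997

Every date is a Tuesday; gaps 28, 28, 35, 28 days.
Each is the last Tuesday of its month (at least one falls on the 29th or later, ruling out '4th Tuesday').
Last Tuesday of September 1997: September 30, 1997.
October 1997 ends with Tuesday October 28, 1997.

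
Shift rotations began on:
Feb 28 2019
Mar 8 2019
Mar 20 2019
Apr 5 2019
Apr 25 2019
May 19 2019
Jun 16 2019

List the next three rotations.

Jul 18 2019, Aug 23 2019, Oct 2 2019

Gaps: 8, 12, 16, 20, 24, 28 days — each gap is 4 larger than the previous one.
Next gap: 32 days. Jun 16 2019 + 32 days = Jul 18 2019.
Next gap: 36 days. Jul 18 2019 + 36 days = Aug 23 2019.
Next gap: 40 days. Aug 23 2019 + 40 days = Oct 2 2019.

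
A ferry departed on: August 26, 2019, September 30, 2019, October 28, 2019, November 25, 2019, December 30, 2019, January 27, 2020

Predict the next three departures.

Every date is a Monday; gaps 35, 28, 28, 35, 28 days.
Each is the last Monday of its month (at least one falls on the 29th or later, ruling out '4th Monday').
February 2020 ends with Monday February 24, 2020.
March 2020 ends with Monday March 30, 2020.
Last Monday of April 2020: April 27, 2020.

February 24, 2020; March 30, 2020; April 27, 2020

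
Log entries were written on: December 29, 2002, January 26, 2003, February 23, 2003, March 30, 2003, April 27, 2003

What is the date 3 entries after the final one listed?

These are Sundays with 28, 28, 35, 28-day gaps.
Each is the final Sunday of its month — December 29, 2002 is past the 28th, so '4th Sunday' doesn't fit.
May 2003 ends with Sunday May 25, 2003.
Last Sunday of June 2003: June 29, 2003.
Last Sunday of July 2003: July 27, 2003.

July 27, 2003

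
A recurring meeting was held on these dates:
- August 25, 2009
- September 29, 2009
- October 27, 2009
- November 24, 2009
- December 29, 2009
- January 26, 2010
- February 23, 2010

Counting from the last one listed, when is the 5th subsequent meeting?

July 27, 2010

These are Tuesdays with 35, 28, 28, 35, 28, 28-day gaps.
Each is the final Tuesday of its month — September 29, 2009 is past the 28th, so '4th Tuesday' doesn't fit.
March 2010 ends with Tuesday March 30, 2010.
Last Tuesday of April 2010: April 27, 2010.
May 2010 ends with Tuesday May 25, 2010.
Last Tuesday of June 2010: June 29, 2010.
Last Tuesday of July 2010: July 27, 2010.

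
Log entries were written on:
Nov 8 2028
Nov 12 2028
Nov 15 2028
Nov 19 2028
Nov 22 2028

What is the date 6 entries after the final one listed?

The gap pattern 4, 3, 4, 3 repeats every 2 events.
These are the Wednesdays and Sundays of each week.
The following Sunday is Nov 26 2028.
Next Wednesday: Nov 29 2028.
The following Sunday is Dec 3 2028.
The following Wednesday is Dec 6 2028.
Next Sunday: Dec 10 2028.
Next Wednesday: Dec 13 2028.

Dec 13 2028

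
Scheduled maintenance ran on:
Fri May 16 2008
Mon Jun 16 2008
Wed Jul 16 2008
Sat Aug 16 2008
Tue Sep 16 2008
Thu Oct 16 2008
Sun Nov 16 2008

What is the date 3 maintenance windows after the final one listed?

Mon Feb 16 2009

The day-of-month is always 16 (31, 30, 31, 31, 30, 31 days between events).
So this recurs on the 16th of each month.
December 2008: Tue Dec 16 2008.
January 2009: Fri Jan 16 2009.
Next: February 2009 → Mon Feb 16 2009.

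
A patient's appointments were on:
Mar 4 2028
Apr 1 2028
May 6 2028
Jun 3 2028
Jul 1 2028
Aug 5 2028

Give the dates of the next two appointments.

Sep 2 2028, Oct 7 2028

All dates are Saturdays, 28, 35, 28, 28, 35 days apart.
Specifically, the 1st Saturday of each month.
September 2028 — 1st Saturday is Sep 2 2028.
1st Saturday of October 2028: Oct 7 2028.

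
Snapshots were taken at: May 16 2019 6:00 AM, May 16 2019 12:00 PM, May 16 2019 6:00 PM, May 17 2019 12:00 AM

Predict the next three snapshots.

Gaps: 6, 6, 6 hours — each event is 6 hours after the previous one.
May 17 2019 12:00 AM + 6 h = May 17 2019 6:00 AM.
May 17 2019 6:00 AM + 6 h = May 17 2019 12:00 PM.
May 17 2019 12:00 PM + 6 h = May 17 2019 6:00 PM.

May 17 2019 6:00 AM, May 17 2019 12:00 PM, May 17 2019 6:00 PM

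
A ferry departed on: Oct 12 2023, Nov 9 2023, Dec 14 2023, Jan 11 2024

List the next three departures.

Feb 8 2024, Mar 14 2024, Apr 11 2024

Gaps: 28, 35, 28 days — a mix of 28 and 35. Every date is a Thursday.
Each is the 2nd Thursday of its month.
2nd Thursday of February 2024: Feb 8 2024.
March 2024 — 2nd Thursday is Mar 14 2024.
2nd Thursday of April 2024: Apr 11 2024.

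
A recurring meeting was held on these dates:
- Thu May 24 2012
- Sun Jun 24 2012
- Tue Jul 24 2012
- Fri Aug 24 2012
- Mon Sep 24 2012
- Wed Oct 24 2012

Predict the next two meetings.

Sat Nov 24 2012, Mon Dec 24 2012

The day-of-month is always 24 (31, 30, 31, 31, 30 days between events).
So this recurs on the 24th of each month.
Next: November 2012 → Sat Nov 24 2012.
December 2012: Mon Dec 24 2012.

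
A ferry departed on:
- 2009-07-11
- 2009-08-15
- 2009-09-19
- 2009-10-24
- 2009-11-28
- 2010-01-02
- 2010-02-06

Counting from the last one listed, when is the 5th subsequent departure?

2010-07-31

The spacing is 35, 35, 35, 35, 35, 35 days — always 35 days.
2010-02-06 + 35 days = 2010-03-13.
2010-03-13 + 35 days = 2010-04-17.
2010-04-17 + 35 days = 2010-05-22.
2010-05-22 + 35 days = 2010-06-26.
2010-06-26 + 35 days = 2010-07-31.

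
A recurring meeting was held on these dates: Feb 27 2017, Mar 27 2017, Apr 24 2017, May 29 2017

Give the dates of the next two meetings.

Jun 26 2017, Jul 31 2017

Every date is a Monday; gaps 28, 28, 35 days.
Each is the last Monday of its month (at least one falls on the 29th or later, ruling out '4th Monday').
Last Monday of June 2017: Jun 26 2017.
Last Monday of July 2017: Jul 31 2017.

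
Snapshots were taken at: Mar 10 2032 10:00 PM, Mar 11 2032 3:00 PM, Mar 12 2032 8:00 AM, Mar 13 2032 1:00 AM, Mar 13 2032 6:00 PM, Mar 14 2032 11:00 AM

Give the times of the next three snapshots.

Gaps: 17, 17, 17, 17, 17 hours — each event is 17 hours after the previous one.
Mar 14 2032 11:00 AM + 17 h = Mar 15 2032 4:00 AM.
Mar 15 2032 4:00 AM + 17 h = Mar 15 2032 9:00 PM.
Mar 15 2032 9:00 PM + 17 h = Mar 16 2032 2:00 PM.

Mar 15 2032 4:00 AM, Mar 15 2032 9:00 PM, Mar 16 2032 2:00 PM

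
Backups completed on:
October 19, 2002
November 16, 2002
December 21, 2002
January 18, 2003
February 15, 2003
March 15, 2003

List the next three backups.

April 19, 2003; May 17, 2003; June 21, 2003

All dates are Saturdays, 28, 35, 28, 28, 28 days apart.
Specifically, the 3rd Saturday of each month.
April 2003 — 3rd Saturday is April 19, 2003.
3rd Saturday of May 2003: May 17, 2003.
June 2003 — 3rd Saturday is June 21, 2003.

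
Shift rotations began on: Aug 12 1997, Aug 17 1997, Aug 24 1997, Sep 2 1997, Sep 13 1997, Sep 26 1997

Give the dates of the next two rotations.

Gaps: 5, 7, 9, 11, 13 days — each gap is 2 larger than the previous one.
Next gap: 15 days. Sep 26 1997 + 15 days = Oct 11 1997.
Next gap: 17 days. Oct 11 1997 + 17 days = Oct 28 1997.

Oct 11 1997, Oct 28 1997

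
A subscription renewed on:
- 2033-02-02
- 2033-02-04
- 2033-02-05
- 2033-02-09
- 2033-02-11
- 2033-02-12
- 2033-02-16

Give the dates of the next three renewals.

Every event lands on a Wednesday or Friday or Saturday (gaps cycle 2, 1, 4, 2, 1, 4).
So the schedule is: every Wednesday, Friday and Saturday.
The following Friday is 2033-02-18.
The following Saturday is 2033-02-19.
Next Wednesday: 2033-02-23.

2033-02-18, 2033-02-19, 2033-02-23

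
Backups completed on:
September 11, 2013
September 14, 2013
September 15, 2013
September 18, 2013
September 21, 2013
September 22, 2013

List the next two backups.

Gaps: 3, 1, 3, 3, 1 days — not constant, but cyclic with period 3.
The events fall on every Wednesday, Saturday and Sunday.
The following Wednesday is September 25, 2013.
The following Saturday is September 28, 2013.

September 25, 2013; September 28, 2013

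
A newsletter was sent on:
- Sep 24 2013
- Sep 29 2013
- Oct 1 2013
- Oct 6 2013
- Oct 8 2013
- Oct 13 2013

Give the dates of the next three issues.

The gap pattern 5, 2, 5, 2, 5 repeats every 2 events.
These are the Tuesdays and Sundays of each week.
The following Tuesday is Oct 15 2013.
Next Sunday: Oct 20 2013.
Next Tuesday: Oct 22 2013.

Oct 15 2013, Oct 20 2013, Oct 22 2013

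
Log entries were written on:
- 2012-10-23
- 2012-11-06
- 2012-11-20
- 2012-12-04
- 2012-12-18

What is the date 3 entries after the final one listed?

Every event comes 14 days after the last (14, 14, 14, 14).
2012-12-18 + 14 days = 2013-01-01.
2013-01-01 + 14 days = 2013-01-15.
2013-01-15 + 14 days = 2013-01-29.

2013-01-29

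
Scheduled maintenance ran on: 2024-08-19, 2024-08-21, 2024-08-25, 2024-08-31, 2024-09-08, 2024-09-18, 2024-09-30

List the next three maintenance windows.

2024-10-14, 2024-10-30, 2024-11-17

Intervals are 2, 4, 6, 8, 10, 12 days — an arithmetic progression with common difference 2.
Next gap: 14 days. 2024-09-30 + 14 days = 2024-10-14.
Next gap: 16 days. 2024-10-14 + 16 days = 2024-10-30.
Next gap: 18 days. 2024-10-30 + 18 days = 2024-11-17.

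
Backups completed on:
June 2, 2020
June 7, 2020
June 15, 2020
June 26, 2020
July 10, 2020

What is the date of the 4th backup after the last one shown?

October 4, 2020

Gaps: 5, 8, 11, 14 days — each gap is 3 larger than the previous one.
Next gap: 17 days. July 10, 2020 + 17 days = July 27, 2020.
Next gap: 20 days. July 27, 2020 + 20 days = August 16, 2020.
Next gap: 23 days. August 16, 2020 + 23 days = September 8, 2020.
Next gap: 26 days. September 8, 2020 + 26 days = October 4, 2020.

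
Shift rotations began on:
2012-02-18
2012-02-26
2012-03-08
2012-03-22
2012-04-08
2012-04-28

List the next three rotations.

2012-05-21, 2012-06-16, 2012-07-15

Gaps: 8, 11, 14, 17, 20 days — each gap is 3 larger than the previous one.
Next gap: 23 days. 2012-04-28 + 23 days = 2012-05-21.
Next gap: 26 days. 2012-05-21 + 26 days = 2012-06-16.
Next gap: 29 days. 2012-06-16 + 29 days = 2012-07-15.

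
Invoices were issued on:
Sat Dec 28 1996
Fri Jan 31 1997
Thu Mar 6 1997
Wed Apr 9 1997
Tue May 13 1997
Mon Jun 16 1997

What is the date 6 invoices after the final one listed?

Every event comes 34 days after the last (34, 34, 34, 34, 34).
Mon Jun 16 1997 + 34 days = Sun Jul 20 1997.
Sun Jul 20 1997 + 34 days = Sat Aug 23 1997.
Sat Aug 23 1997 + 34 days = Fri Sep 26 1997.
Fri Sep 26 1997 + 34 days = Thu Oct 30 1997.
Thu Oct 30 1997 + 34 days = Wed Dec 3 1997.
Wed Dec 3 1997 + 34 days = Tue Jan 6 1998.

Tue Jan 6 1998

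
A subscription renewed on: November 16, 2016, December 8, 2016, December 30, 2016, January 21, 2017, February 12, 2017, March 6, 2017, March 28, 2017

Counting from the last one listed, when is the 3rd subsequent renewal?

June 2, 2017

Every event comes 22 days after the last (22, 22, 22, 22, 22, 22).
March 28, 2017 + 22 days = April 19, 2017.
April 19, 2017 + 22 days = May 11, 2017.
May 11, 2017 + 22 days = June 2, 2017.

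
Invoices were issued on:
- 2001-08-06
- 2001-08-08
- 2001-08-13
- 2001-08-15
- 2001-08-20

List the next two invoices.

2001-08-22, 2001-08-27

Every event lands on a Monday or Wednesday (gaps cycle 2, 5, 2, 5).
So the schedule is: every Monday and Wednesday.
Next Wednesday: 2001-08-22.
Next Monday: 2001-08-27.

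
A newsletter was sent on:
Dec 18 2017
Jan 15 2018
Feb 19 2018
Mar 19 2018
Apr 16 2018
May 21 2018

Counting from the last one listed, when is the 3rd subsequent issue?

These are Mondays at 28- or 35-day spacing (28, 35, 28, 28, 35).
The pattern: 3rd Monday of the month.
June 2018 — 3rd Monday is Jun 18 2018.
July 2018 — 3rd Monday is Jul 16 2018.
3rd Monday of August 2018: Aug 20 2018.

Aug 20 2018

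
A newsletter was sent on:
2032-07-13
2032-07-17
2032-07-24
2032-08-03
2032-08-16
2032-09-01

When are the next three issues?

2032-09-20, 2032-10-12, 2032-11-06

Intervals are 4, 7, 10, 13, 16 days — an arithmetic progression with common difference 3.
Next gap: 19 days. 2032-09-01 + 19 days = 2032-09-20.
Next gap: 22 days. 2032-09-20 + 22 days = 2032-10-12.
Next gap: 25 days. 2032-10-12 + 25 days = 2032-11-06.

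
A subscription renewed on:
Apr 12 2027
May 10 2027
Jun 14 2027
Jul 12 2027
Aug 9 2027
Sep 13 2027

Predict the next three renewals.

Oct 11 2027, Nov 8 2027, Dec 13 2027

All dates are Mondays, 28, 35, 28, 28, 35 days apart.
Specifically, the 2nd Monday of each month.
October 2027 — 2nd Monday is Oct 11 2027.
November 2027 — 2nd Monday is Nov 8 2027.
2nd Monday of December 2027: Dec 13 2027.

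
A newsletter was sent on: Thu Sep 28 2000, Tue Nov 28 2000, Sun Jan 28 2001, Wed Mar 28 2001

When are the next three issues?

The day-of-month is always 28 (61, 61, 59 days between events).
So this recurs on the 28th of every 2 months.
Next: May 2001 → Mon May 28 2001.
Next: July 2001 → Sat Jul 28 2001.
Next: September 2001 → Fri Sep 28 2001.

Mon May 28 2001, Sat Jul 28 2001, Fri Sep 28 2001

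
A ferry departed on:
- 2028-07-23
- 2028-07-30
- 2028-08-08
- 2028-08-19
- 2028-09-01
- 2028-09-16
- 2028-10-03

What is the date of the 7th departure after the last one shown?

2029-03-27

Gaps: 7, 9, 11, 13, 15, 17 days — each gap is 2 larger than the previous one.
Next gap: 19 days. 2028-10-03 + 19 days = 2028-10-22.
Next gap: 21 days. 2028-10-22 + 21 days = 2028-11-12.
Next gap: 23 days. 2028-11-12 + 23 days = 2028-12-05.
Next gap: 25 days. 2028-12-05 + 25 days = 2028-12-30.
Next gap: 27 days. 2028-12-30 + 27 days = 2029-01-26.
Next gap: 29 days. 2029-01-26 + 29 days = 2029-02-24.
Next gap: 31 days. 2029-02-24 + 31 days = 2029-03-27.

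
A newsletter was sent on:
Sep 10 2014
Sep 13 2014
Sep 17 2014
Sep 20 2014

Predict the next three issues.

Sep 24 2014, Sep 27 2014, Oct 1 2014

The gap pattern 3, 4, 3 repeats every 2 events.
These are the Wednesdays and Saturdays of each week.
The following Wednesday is Sep 24 2014.
Next Saturday: Sep 27 2014.
The following Wednesday is Oct 1 2014.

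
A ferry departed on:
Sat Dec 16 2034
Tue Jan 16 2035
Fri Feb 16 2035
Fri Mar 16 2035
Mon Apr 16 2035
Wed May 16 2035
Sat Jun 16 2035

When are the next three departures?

The day-of-month is always 16 (31, 31, 28, 31, 30, 31 days between events).
So this recurs on the 16th of each month.
July 2035: Mon Jul 16 2035.
Next: August 2035 → Thu Aug 16 2035.
Next: September 2035 → Sun Sep 16 2035.

Mon Jul 16 2035, Thu Aug 16 2035, Sun Sep 16 2035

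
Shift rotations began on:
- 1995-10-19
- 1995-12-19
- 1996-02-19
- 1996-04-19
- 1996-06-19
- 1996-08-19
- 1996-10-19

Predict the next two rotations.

1996-12-19, 1997-02-19

The day-of-month is always 19 (61, 62, 60, 61, 61, 61 days between events).
So this recurs on the 19th of every 2 months.
Next: December 1996 → 1996-12-19.
Next: February 1997 → 1997-02-19.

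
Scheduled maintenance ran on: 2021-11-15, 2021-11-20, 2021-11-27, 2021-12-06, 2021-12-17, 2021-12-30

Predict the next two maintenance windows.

The spacing grows by 2 each time: 5, 7, 9, 11, 13 days.
Next gap: 15 days. 2021-12-30 + 15 days = 2022-01-14.
Next gap: 17 days. 2022-01-14 + 17 days = 2022-01-31.

2022-01-14, 2022-01-31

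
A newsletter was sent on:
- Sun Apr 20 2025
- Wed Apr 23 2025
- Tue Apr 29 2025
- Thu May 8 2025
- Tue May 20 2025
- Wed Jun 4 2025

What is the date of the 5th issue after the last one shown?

Thu Oct 2 2025

The spacing grows by 3 each time: 3, 6, 9, 12, 15 days.
Next gap: 18 days. Wed Jun 4 2025 + 18 days = Sun Jun 22 2025.
Next gap: 21 days. Sun Jun 22 2025 + 21 days = Sun Jul 13 2025.
Next gap: 24 days. Sun Jul 13 2025 + 24 days = Wed Aug 6 2025.
Next gap: 27 days. Wed Aug 6 2025 + 27 days = Tue Sep 2 2025.
Next gap: 30 days. Tue Sep 2 2025 + 30 days = Thu Oct 2 2025.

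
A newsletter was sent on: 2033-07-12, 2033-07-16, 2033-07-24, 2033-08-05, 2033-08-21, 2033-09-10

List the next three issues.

2033-10-04, 2033-11-01, 2033-12-03

Intervals are 4, 8, 12, 16, 20 days — an arithmetic progression with common difference 4.
Next gap: 24 days. 2033-09-10 + 24 days = 2033-10-04.
Next gap: 28 days. 2033-10-04 + 28 days = 2033-11-01.
Next gap: 32 days. 2033-11-01 + 32 days = 2033-12-03.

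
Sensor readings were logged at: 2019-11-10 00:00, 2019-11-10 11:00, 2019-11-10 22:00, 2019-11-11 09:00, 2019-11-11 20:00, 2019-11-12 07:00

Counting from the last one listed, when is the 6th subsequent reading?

Spacing: 11, 11, 11, 11, 11 h — constant 11 h.
2019-11-12 07:00 + 11 h = 2019-11-12 18:00.
2019-11-12 18:00 + 11 h = 2019-11-13 05:00.
2019-11-13 05:00 + 11 h = 2019-11-13 16:00.
2019-11-13 16:00 + 11 h = 2019-11-14 03:00.
2019-11-14 03:00 + 11 h = 2019-11-14 14:00.
2019-11-14 14:00 + 11 h = 2019-11-15 01:00.

2019-11-15 01:00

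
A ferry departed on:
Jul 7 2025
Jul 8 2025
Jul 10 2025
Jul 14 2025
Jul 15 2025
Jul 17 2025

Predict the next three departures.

Gaps: 1, 2, 4, 1, 2 days — not constant, but cyclic with period 3.
The events fall on every Monday, Tuesday and Thursday.
Next Monday: Jul 21 2025.
The following Tuesday is Jul 22 2025.
The following Thursday is Jul 24 2025.

Jul 21 2025, Jul 22 2025, Jul 24 2025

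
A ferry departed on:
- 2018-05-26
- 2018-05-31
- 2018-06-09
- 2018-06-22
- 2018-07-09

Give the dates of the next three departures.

2018-07-30, 2018-08-24, 2018-09-22

The spacing grows by 4 each time: 5, 9, 13, 17 days.
Next gap: 21 days. 2018-07-09 + 21 days = 2018-07-30.
Next gap: 25 days. 2018-07-30 + 25 days = 2018-08-24.
Next gap: 29 days. 2018-08-24 + 29 days = 2018-09-22.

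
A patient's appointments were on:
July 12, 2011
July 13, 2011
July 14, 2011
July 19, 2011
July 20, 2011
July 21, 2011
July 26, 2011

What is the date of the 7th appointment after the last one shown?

The gap pattern 1, 1, 5, 1, 1, 5 repeats every 3 events.
These are the Tuesdays, Wednesdays and Thursdays of each week.
The following Wednesday is July 27, 2011.
Next Thursday: July 28, 2011.
Next Tuesday: August 2, 2011.
The following Wednesday is August 3, 2011.
The following Thursday is August 4, 2011.
The following Tuesday is August 9, 2011.
The following Wednesday is August 10, 2011.

August 10, 2011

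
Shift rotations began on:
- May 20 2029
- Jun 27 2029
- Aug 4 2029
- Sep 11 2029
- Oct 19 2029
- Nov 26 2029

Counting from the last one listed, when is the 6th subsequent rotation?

Every event comes 38 days after the last (38, 38, 38, 38, 38).
Nov 26 2029 + 38 days = Jan 3 2030.
Jan 3 2030 + 38 days = Feb 10 2030.
Feb 10 2030 + 38 days = Mar 20 2030.
Mar 20 2030 + 38 days = Apr 27 2030.
Apr 27 2030 + 38 days = Jun 4 2030.
Jun 4 2030 + 38 days = Jul 12 2030.

Jul 12 2030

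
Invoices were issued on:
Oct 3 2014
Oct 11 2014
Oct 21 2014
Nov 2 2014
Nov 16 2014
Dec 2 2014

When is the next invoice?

The spacing grows by 2 each time: 8, 10, 12, 14, 16 days.
Next gap: 18 days. Dec 2 2014 + 18 days = Dec 20 2014.

Dec 20 2014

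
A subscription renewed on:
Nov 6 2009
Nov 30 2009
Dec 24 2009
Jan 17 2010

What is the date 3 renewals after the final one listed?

Gaps between consecutive events: 24, 24, 24 days — a constant 24-day interval.
Jan 17 2010 + 24 days = Feb 10 2010.
Feb 10 2010 + 24 days = Mar 6 2010.
Mar 6 2010 + 24 days = Mar 30 2010.

Mar 30 2010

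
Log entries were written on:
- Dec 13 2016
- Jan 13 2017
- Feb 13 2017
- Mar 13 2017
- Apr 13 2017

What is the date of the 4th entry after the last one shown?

The day-of-month is always 13 (31, 31, 28, 31 days between events).
So this recurs on the 13th of each month.
Next: May 2017 → May 13 2017.
June 2017: Jun 13 2017.
Next: July 2017 → Jul 13 2017.
Next: August 2017 → Aug 13 2017.

Aug 13 2017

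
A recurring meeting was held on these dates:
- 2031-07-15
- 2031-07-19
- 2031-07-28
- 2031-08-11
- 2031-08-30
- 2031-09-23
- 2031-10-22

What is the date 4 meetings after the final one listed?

Intervals are 4, 9, 14, 19, 24, 29 days — an arithmetic progression with common difference 5.
Next gap: 34 days. 2031-10-22 + 34 days = 2031-11-25.
Next gap: 39 days. 2031-11-25 + 39 days = 2032-01-03.
Next gap: 44 days. 2032-01-03 + 44 days = 2032-02-16.
Next gap: 49 days. 2032-02-16 + 49 days = 2032-04-05.

2032-04-05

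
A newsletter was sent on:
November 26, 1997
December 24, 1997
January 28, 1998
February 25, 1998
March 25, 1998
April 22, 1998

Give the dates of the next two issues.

These are Wednesdays at 28- or 35-day spacing (28, 35, 28, 28, 28).
The pattern: 4th Wednesday of the month.
4th Wednesday of May 1998: May 27, 1998.
4th Wednesday of June 1998: June 24, 1998.

May 27, 1998; June 24, 1998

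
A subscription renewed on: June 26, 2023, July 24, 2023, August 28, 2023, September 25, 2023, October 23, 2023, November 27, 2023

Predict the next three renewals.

These are Mondays at 28- or 35-day spacing (28, 35, 28, 28, 35).
The pattern: 4th Monday of the month.
4th Monday of December 2023: December 25, 2023.
4th Monday of January 2024: January 22, 2024.
February 2024 — 4th Monday is February 26, 2024.

December 25, 2023; January 22, 2024; February 26, 2024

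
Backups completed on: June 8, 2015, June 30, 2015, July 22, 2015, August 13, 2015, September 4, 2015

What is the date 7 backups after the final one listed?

The spacing is 22, 22, 22, 22 days — always 22 days.
September 4, 2015 + 22 days = September 26, 2015.
September 26, 2015 + 22 days = October 18, 2015.
October 18, 2015 + 22 days = November 9, 2015.
November 9, 2015 + 22 days = December 1, 2015.
December 1, 2015 + 22 days = December 23, 2015.
December 23, 2015 + 22 days = January 14, 2016.
January 14, 2016 + 22 days = February 5, 2016.

February 5, 2016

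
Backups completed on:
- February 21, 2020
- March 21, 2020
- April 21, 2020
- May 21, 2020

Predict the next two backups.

Each date is the 21st; the gaps (29, 31, 30) track the month lengths.
The rule is the 21st of each month.
June 2020: June 21, 2020.
Next: July 2020 → July 21, 2020.

June 21, 2020; July 21, 2020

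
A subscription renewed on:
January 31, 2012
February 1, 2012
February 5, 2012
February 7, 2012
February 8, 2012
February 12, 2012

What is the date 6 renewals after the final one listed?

February 26, 2012

The gap pattern 1, 4, 2, 1, 4 repeats every 3 events.
These are the Tuesdays, Wednesdays and Sundays of each week.
Next Tuesday: February 14, 2012.
Next Wednesday: February 15, 2012.
Next Sunday: February 19, 2012.
The following Tuesday is February 21, 2012.
The following Wednesday is February 22, 2012.
Next Sunday: February 26, 2012.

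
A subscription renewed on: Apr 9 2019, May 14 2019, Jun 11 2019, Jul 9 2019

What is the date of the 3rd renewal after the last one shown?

Oct 8 2019

All dates are Tuesdays, 35, 28, 28 days apart.
Specifically, the 2nd Tuesday of each month.
August 2019 — 2nd Tuesday is Aug 13 2019.
2nd Tuesday of September 2019: Sep 10 2019.
October 2019 — 2nd Tuesday is Oct 8 2019.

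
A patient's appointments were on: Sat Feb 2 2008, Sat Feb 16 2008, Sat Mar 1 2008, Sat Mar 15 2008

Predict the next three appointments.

Sat Mar 29 2008, Sat Apr 12 2008, Sat Apr 26 2008

Every event comes 14 days after the last (14, 14, 14).
Sat Mar 15 2008 + 14 days = Sat Mar 29 2008.
Sat Mar 29 2008 + 14 days = Sat Apr 12 2008.
Sat Apr 12 2008 + 14 days = Sat Apr 26 2008.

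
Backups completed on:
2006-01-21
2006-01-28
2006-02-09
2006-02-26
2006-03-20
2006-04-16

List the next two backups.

Gaps: 7, 12, 17, 22, 27 days — each gap is 5 larger than the previous one.
Next gap: 32 days. 2006-04-16 + 32 days = 2006-05-18.
Next gap: 37 days. 2006-05-18 + 37 days = 2006-06-24.

2006-05-18, 2006-06-24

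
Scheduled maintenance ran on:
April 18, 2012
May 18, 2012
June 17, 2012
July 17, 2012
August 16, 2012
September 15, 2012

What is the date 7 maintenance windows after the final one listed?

April 13, 2013

Gaps between consecutive events: 30, 30, 30, 30, 30 days — a constant 30-day interval.
September 15, 2012 + 30 days = October 15, 2012.
October 15, 2012 + 30 days = November 14, 2012.
November 14, 2012 + 30 days = December 14, 2012.
December 14, 2012 + 30 days = January 13, 2013.
January 13, 2013 + 30 days = February 12, 2013.
February 12, 2013 + 30 days = March 14, 2013.
March 14, 2013 + 30 days = April 13, 2013.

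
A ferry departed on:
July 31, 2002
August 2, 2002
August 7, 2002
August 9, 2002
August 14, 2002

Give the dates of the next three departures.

The gap pattern 2, 5, 2, 5 repeats every 2 events.
These are the Wednesdays and Fridays of each week.
Next Friday: August 16, 2002.
The following Wednesday is August 21, 2002.
The following Friday is August 23, 2002.

August 16, 2002; August 21, 2002; August 23, 2002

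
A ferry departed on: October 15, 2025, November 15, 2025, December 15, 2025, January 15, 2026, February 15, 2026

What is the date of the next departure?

March 15, 2026

Gaps: 31, 30, 31, 31 days — not constant. Every event is on the 15th of the month.
Pattern: the 15th of each month.
March 2026: March 15, 2026.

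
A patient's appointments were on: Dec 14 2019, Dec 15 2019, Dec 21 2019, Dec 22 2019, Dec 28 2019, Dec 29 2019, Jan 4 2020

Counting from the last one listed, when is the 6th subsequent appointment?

Jan 25 2020

The gap pattern 1, 6, 1, 6, 1, 6 repeats every 2 events.
These are the Saturdays and Sundays of each week.
Next Sunday: Jan 5 2020.
Next Saturday: Jan 11 2020.
Next Sunday: Jan 12 2020.
Next Saturday: Jan 18 2020.
Next Sunday: Jan 19 2020.
Next Saturday: Jan 25 2020.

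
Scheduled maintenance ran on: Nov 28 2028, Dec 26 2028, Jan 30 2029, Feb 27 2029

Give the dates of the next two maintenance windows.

Mar 27 2029, Apr 24 2029

These are Tuesdays with 28, 35, 28-day gaps.
Each is the final Tuesday of its month — Jan 30 2029 is past the 28th, so '4th Tuesday' doesn't fit.
Last Tuesday of March 2029: Mar 27 2029.
Last Tuesday of April 2029: Apr 24 2029.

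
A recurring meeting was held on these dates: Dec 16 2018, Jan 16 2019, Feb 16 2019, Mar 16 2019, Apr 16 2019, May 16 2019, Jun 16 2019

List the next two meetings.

Jul 16 2019, Aug 16 2019

Each date is the 16th; the gaps (31, 31, 28, 31, 30, 31) track the month lengths.
The rule is the 16th of each month.
Next: July 2019 → Jul 16 2019.
Next: August 2019 → Aug 16 2019.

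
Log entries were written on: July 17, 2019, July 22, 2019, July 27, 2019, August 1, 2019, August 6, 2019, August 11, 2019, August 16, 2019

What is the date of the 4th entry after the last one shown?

Every event comes 5 days after the last (5, 5, 5, 5, 5, 5).
August 16, 2019 + 5 days = August 21, 2019.
August 21, 2019 + 5 days = August 26, 2019.
August 26, 2019 + 5 days = August 31, 2019.
August 31, 2019 + 5 days = September 5, 2019.

September 5, 2019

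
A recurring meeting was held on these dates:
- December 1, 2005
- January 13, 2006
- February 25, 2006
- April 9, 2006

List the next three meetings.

May 22, 2006; July 4, 2006; August 16, 2006

Gaps between consecutive events: 43, 43, 43 days — a constant 43-day interval.
April 9, 2006 + 43 days = May 22, 2006.
May 22, 2006 + 43 days = July 4, 2006.
July 4, 2006 + 43 days = August 16, 2006.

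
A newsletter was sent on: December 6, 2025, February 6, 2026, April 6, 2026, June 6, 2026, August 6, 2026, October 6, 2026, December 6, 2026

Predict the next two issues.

February 6, 2027; April 6, 2027

Each date is the 6th; the gaps (62, 59, 61, 61, 61, 61) track the month lengths.
The rule is the 6th of every 2 months.
February 2027: February 6, 2027.
April 2027: April 6, 2027.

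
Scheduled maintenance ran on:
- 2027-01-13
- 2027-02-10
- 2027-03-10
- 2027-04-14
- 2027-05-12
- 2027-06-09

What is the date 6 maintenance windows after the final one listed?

2027-12-08

These are Wednesdays at 28- or 35-day spacing (28, 28, 35, 28, 28).
The pattern: 2nd Wednesday of the month.
July 2027 — 2nd Wednesday is 2027-07-14.
August 2027 — 2nd Wednesday is 2027-08-11.
2nd Wednesday of September 2027: 2027-09-08.
October 2027 — 2nd Wednesday is 2027-10-13.
November 2027 — 2nd Wednesday is 2027-11-10.
December 2027 — 2nd Wednesday is 2027-12-08.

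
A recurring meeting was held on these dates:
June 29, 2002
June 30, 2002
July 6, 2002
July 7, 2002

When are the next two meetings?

July 13, 2002; July 14, 2002

Every event lands on a Saturday or Sunday (gaps cycle 1, 6, 1).
So the schedule is: every Saturday and Sunday.
Next Saturday: July 13, 2002.
The following Sunday is July 14, 2002.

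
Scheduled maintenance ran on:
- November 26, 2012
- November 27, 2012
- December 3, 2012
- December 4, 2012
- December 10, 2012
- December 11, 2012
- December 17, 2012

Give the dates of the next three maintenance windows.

Every event lands on a Monday or Tuesday (gaps cycle 1, 6, 1, 6, 1, 6).
So the schedule is: every Monday and Tuesday.
The following Tuesday is December 18, 2012.
The following Monday is December 24, 2012.
The following Tuesday is December 25, 2012.

December 18, 2012; December 24, 2012; December 25, 2012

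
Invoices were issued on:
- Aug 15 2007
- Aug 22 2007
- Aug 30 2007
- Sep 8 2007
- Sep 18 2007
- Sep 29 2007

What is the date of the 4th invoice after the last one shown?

Nov 22 2007

Intervals are 7, 8, 9, 10, 11 days — an arithmetic progression with common difference 1.
Next gap: 12 days. Sep 29 2007 + 12 days = Oct 11 2007.
Next gap: 13 days. Oct 11 2007 + 13 days = Oct 24 2007.
Next gap: 14 days. Oct 24 2007 + 14 days = Nov 7 2007.
Next gap: 15 days. Nov 7 2007 + 15 days = Nov 22 2007.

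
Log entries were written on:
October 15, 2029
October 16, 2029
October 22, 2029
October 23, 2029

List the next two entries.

October 29, 2029; October 30, 2029

The gap pattern 1, 6, 1 repeats every 2 events.
These are the Mondays and Tuesdays of each week.
Next Monday: October 29, 2029.
The following Tuesday is October 30, 2029.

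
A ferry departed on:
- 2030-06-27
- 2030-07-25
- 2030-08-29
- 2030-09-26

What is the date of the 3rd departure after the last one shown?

2030-12-26

All Thursdays; the gaps (28, 35, 28) vary with month length.
This is the last Thursday of each month.
Last Thursday of October 2030: 2030-10-31.
November 2030 ends with Thursday 2030-11-28.
December 2030 ends with Thursday 2030-12-26.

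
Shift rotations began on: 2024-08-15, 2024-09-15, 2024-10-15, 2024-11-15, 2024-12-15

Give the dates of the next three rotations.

Gaps: 31, 30, 31, 30 days — not constant. Every event is on the 15th of the month.
Pattern: the 15th of each month.
Next: January 2025 → 2025-01-15.
Next: February 2025 → 2025-02-15.
March 2025: 2025-03-15.

2025-01-15, 2025-02-15, 2025-03-15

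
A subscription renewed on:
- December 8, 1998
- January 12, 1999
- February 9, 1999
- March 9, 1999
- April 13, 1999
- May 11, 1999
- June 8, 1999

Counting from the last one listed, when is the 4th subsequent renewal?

These are Tuesdays at 28- or 35-day spacing (35, 28, 28, 35, 28, 28).
The pattern: 2nd Tuesday of the month.
2nd Tuesday of July 1999: July 13, 1999.
August 1999 — 2nd Tuesday is August 10, 1999.
September 1999 — 2nd Tuesday is September 14, 1999.
October 1999 — 2nd Tuesday is October 12, 1999.

October 12, 1999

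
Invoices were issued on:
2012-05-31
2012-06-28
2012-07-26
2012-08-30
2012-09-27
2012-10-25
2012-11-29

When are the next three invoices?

These are Thursdays with 28, 28, 35, 28, 28, 35-day gaps.
Each is the final Thursday of its month — 2012-05-31 is past the 28th, so '4th Thursday' doesn't fit.
Last Thursday of December 2012: 2012-12-27.
Last Thursday of January 2013: 2013-01-31.
February 2013 ends with Thursday 2013-02-28.

2012-12-27, 2013-01-31, 2013-02-28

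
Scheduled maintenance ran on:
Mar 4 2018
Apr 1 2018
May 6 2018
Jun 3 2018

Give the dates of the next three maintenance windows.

These are Sundays at 28- or 35-day spacing (28, 35, 28).
The pattern: 1st Sunday of the month.
1st Sunday of July 2018: Jul 1 2018.
August 2018 — 1st Sunday is Aug 5 2018.
September 2018 — 1st Sunday is Sep 2 2018.

Jul 1 2018, Aug 5 2018, Sep 2 2018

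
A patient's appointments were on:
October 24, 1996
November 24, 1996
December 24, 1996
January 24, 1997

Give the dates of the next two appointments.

The day-of-month is always 24 (31, 30, 31 days between events).
So this recurs on the 24th of each month.
February 1997: February 24, 1997.
Next: March 1997 → March 24, 1997.

February 24, 1997; March 24, 1997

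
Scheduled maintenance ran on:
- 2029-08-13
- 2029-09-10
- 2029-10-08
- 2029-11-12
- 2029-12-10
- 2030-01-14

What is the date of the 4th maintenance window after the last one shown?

2030-05-13

These are Mondays at 28- or 35-day spacing (28, 28, 35, 28, 35).
The pattern: 2nd Monday of the month.
2nd Monday of February 2030: 2030-02-11.
March 2030 — 2nd Monday is 2030-03-11.
April 2030 — 2nd Monday is 2030-04-08.
2nd Monday of May 2030: 2030-05-13.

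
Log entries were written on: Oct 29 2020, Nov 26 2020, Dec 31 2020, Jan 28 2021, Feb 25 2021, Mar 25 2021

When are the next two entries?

All Thursdays; the gaps (28, 35, 28, 28, 28) vary with month length.
This is the last Thursday of each month.
April 2021 ends with Thursday Apr 29 2021.
May 2021 ends with Thursday May 27 2021.

Apr 29 2021, May 27 2021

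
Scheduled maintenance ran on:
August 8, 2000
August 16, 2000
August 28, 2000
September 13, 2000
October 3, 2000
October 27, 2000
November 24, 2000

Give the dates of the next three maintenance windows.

December 26, 2000; January 31, 2001; March 12, 2001

Gaps: 8, 12, 16, 20, 24, 28 days — each gap is 4 larger than the previous one.
Next gap: 32 days. November 24, 2000 + 32 days = December 26, 2000.
Next gap: 36 days. December 26, 2000 + 36 days = January 31, 2001.
Next gap: 40 days. January 31, 2001 + 40 days = March 12, 2001.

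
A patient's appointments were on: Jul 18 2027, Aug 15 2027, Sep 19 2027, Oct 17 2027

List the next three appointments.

All dates are Sundays, 28, 35, 28 days apart.
Specifically, the 3rd Sunday of each month.
November 2027 — 3rd Sunday is Nov 21 2027.
3rd Sunday of December 2027: Dec 19 2027.
3rd Sunday of January 2028: Jan 16 2028.

Nov 21 2027, Dec 19 2027, Jan 16 2028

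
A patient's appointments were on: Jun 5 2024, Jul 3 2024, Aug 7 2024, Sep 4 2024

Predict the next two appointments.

Oct 2 2024, Nov 6 2024

All dates are Wednesdays, 28, 35, 28 days apart.
Specifically, the 1st Wednesday of each month.
October 2024 — 1st Wednesday is Oct 2 2024.
1st Wednesday of November 2024: Nov 6 2024.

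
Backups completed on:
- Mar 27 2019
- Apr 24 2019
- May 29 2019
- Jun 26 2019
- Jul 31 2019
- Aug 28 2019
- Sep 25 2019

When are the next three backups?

These are Wednesdays with 28, 35, 28, 35, 28, 28-day gaps.
Each is the final Wednesday of its month — May 29 2019 is past the 28th, so '4th Wednesday' doesn't fit.
October 2019 ends with Wednesday Oct 30 2019.
November 2019 ends with Wednesday Nov 27 2019.
Last Wednesday of December 2019: Dec 25 2019.

Oct 30 2019, Nov 27 2019, Dec 25 2019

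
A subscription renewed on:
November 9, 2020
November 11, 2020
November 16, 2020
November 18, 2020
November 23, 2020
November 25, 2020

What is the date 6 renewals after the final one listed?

Every event lands on a Monday or Wednesday (gaps cycle 2, 5, 2, 5, 2).
So the schedule is: every Monday and Wednesday.
The following Monday is November 30, 2020.
The following Wednesday is December 2, 2020.
The following Monday is December 7, 2020.
The following Wednesday is December 9, 2020.
The following Monday is December 14, 2020.
The following Wednesday is December 16, 2020.

December 16, 2020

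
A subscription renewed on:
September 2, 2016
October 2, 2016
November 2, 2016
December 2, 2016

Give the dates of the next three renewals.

Each date is the 2nd; the gaps (30, 31, 30) track the month lengths.
The rule is the 2nd of each month.
Next: January 2017 → January 2, 2017.
Next: February 2017 → February 2, 2017.
March 2017: March 2, 2017.

January 2, 2017; February 2, 2017; March 2, 2017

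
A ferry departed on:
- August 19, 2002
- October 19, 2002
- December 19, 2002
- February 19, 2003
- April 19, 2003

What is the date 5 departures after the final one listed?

February 19, 2004

Each date is the 19th; the gaps (61, 61, 62, 59) track the month lengths.
The rule is the 19th of every 2 months.
June 2003: June 19, 2003.
Next: August 2003 → August 19, 2003.
Next: October 2003 → October 19, 2003.
Next: December 2003 → December 19, 2003.
Next: February 2004 → February 19, 2004.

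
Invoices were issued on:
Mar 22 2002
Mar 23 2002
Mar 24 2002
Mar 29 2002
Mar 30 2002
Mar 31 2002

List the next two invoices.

Apr 5 2002, Apr 6 2002

Every event lands on a Friday or Saturday or Sunday (gaps cycle 1, 1, 5, 1, 1).
So the schedule is: every Friday, Saturday and Sunday.
The following Friday is Apr 5 2002.
The following Saturday is Apr 6 2002.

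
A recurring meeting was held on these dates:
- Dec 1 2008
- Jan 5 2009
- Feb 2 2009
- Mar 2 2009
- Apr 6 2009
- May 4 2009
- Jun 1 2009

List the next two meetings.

All dates are Mondays, 35, 28, 28, 35, 28, 28 days apart.
Specifically, the 1st Monday of each month.
July 2009 — 1st Monday is Jul 6 2009.
1st Monday of August 2009: Aug 3 2009.

Jul 6 2009, Aug 3 2009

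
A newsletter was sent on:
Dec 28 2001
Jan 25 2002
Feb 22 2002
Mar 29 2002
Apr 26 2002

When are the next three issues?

These are Fridays with 28, 28, 35, 28-day gaps.
Each is the final Friday of its month — Mar 29 2002 is past the 28th, so '4th Friday' doesn't fit.
Last Friday of May 2002: May 31 2002.
Last Friday of June 2002: Jun 28 2002.
Last Friday of July 2002: Jul 26 2002.

May 31 2002, Jun 28 2002, Jul 26 2002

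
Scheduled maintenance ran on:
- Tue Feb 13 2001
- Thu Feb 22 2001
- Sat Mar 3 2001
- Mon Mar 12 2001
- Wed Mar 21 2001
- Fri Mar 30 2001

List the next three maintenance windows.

Every event comes 9 days after the last (9, 9, 9, 9, 9).
Fri Mar 30 2001 + 9 days = Sun Apr 8 2001.
Sun Apr 8 2001 + 9 days = Tue Apr 17 2001.
Tue Apr 17 2001 + 9 days = Thu Apr 26 2001.

Sun Apr 8 2001, Tue Apr 17 2001, Thu Apr 26 2001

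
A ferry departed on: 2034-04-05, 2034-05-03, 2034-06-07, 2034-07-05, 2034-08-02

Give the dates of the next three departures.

2034-09-06, 2034-10-04, 2034-11-01

These are Wednesdays at 28- or 35-day spacing (28, 35, 28, 28).
The pattern: 1st Wednesday of the month.
1st Wednesday of September 2034: 2034-09-06.
1st Wednesday of October 2034: 2034-10-04.
November 2034 — 1st Wednesday is 2034-11-01.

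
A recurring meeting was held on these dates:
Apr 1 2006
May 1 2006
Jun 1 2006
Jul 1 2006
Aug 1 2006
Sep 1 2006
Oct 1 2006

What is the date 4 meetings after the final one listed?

Gaps: 30, 31, 30, 31, 31, 30 days — not constant. Every event is on the 1st of the month.
Pattern: the 1st of each month.
November 2006: Nov 1 2006.
Next: December 2006 → Dec 1 2006.
Next: January 2007 → Jan 1 2007.
Next: February 2007 → Feb 1 2007.

Feb 1 2007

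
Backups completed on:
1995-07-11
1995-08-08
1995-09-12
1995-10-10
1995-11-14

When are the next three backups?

All dates are Tuesdays, 28, 35, 28, 35 days apart.
Specifically, the 2nd Tuesday of each month.
December 1995 — 2nd Tuesday is 1995-12-12.
2nd Tuesday of January 1996: 1996-01-09.
2nd Tuesday of February 1996: 1996-02-13.

1995-12-12, 1996-01-09, 1996-02-13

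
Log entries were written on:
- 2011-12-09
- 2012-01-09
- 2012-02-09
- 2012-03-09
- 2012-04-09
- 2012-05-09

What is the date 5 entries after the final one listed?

The day-of-month is always 9 (31, 31, 29, 31, 30 days between events).
So this recurs on the 9th of each month.
June 2012: 2012-06-09.
July 2012: 2012-07-09.
Next: August 2012 → 2012-08-09.
September 2012: 2012-09-09.
Next: October 2012 → 2012-10-09.

2012-10-09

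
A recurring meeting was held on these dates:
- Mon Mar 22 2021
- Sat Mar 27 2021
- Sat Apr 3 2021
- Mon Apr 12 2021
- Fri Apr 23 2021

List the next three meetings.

Gaps: 5, 7, 9, 11 days — each gap is 2 larger than the previous one.
Next gap: 13 days. Fri Apr 23 2021 + 13 days = Thu May 6 2021.
Next gap: 15 days. Thu May 6 2021 + 15 days = Fri May 21 2021.
Next gap: 17 days. Fri May 21 2021 + 17 days = Mon Jun 7 2021.

Thu May 6 2021, Fri May 21 2021, Mon Jun 7 2021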